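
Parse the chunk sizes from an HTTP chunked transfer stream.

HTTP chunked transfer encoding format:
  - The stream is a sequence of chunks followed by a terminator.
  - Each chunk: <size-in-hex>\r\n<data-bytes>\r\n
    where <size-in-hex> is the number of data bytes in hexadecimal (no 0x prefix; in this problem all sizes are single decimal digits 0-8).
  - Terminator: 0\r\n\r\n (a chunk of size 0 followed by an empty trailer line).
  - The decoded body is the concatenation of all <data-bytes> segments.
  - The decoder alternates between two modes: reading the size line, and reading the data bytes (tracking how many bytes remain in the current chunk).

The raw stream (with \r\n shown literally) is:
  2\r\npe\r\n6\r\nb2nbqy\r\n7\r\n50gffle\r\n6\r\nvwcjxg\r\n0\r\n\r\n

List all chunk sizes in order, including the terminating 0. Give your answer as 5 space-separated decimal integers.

Chunk 1: stream[0..1]='2' size=0x2=2, data at stream[3..5]='pe' -> body[0..2], body so far='pe'
Chunk 2: stream[7..8]='6' size=0x6=6, data at stream[10..16]='b2nbqy' -> body[2..8], body so far='peb2nbqy'
Chunk 3: stream[18..19]='7' size=0x7=7, data at stream[21..28]='50gffle' -> body[8..15], body so far='peb2nbqy50gffle'
Chunk 4: stream[30..31]='6' size=0x6=6, data at stream[33..39]='vwcjxg' -> body[15..21], body so far='peb2nbqy50gfflevwcjxg'
Chunk 5: stream[41..42]='0' size=0 (terminator). Final body='peb2nbqy50gfflevwcjxg' (21 bytes)

Answer: 2 6 7 6 0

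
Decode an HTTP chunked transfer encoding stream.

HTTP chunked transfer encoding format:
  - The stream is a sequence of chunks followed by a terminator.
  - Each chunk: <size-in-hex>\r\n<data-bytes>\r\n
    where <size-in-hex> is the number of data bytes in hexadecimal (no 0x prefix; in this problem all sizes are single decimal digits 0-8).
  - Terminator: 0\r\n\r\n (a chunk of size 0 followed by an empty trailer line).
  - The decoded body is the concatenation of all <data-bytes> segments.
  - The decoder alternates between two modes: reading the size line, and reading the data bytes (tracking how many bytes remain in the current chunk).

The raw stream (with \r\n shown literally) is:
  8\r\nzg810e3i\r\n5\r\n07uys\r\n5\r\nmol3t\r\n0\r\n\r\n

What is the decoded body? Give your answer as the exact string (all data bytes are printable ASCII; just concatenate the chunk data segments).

Answer: zg810e3i07uysmol3t

Derivation:
Chunk 1: stream[0..1]='8' size=0x8=8, data at stream[3..11]='zg810e3i' -> body[0..8], body so far='zg810e3i'
Chunk 2: stream[13..14]='5' size=0x5=5, data at stream[16..21]='07uys' -> body[8..13], body so far='zg810e3i07uys'
Chunk 3: stream[23..24]='5' size=0x5=5, data at stream[26..31]='mol3t' -> body[13..18], body so far='zg810e3i07uysmol3t'
Chunk 4: stream[33..34]='0' size=0 (terminator). Final body='zg810e3i07uysmol3t' (18 bytes)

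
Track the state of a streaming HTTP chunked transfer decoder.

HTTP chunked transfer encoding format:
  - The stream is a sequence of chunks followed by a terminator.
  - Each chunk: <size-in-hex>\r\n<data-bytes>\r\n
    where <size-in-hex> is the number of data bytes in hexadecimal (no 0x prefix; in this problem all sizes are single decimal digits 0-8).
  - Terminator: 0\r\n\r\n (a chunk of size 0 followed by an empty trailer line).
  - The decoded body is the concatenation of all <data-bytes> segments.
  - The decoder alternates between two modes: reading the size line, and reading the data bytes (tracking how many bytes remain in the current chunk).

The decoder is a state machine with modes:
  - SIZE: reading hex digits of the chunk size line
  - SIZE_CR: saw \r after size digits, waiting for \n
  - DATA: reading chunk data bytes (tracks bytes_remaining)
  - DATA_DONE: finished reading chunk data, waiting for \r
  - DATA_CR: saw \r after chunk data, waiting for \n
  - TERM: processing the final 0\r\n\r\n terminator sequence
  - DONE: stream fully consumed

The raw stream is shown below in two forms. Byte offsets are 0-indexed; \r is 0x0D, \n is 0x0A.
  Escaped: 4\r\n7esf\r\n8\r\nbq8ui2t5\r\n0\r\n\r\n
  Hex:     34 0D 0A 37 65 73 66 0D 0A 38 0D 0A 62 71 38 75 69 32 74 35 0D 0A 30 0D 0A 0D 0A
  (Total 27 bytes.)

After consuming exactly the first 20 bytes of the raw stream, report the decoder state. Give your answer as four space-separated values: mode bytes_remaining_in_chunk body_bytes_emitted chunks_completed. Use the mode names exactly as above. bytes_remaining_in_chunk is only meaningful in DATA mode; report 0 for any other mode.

Byte 0 = '4': mode=SIZE remaining=0 emitted=0 chunks_done=0
Byte 1 = 0x0D: mode=SIZE_CR remaining=0 emitted=0 chunks_done=0
Byte 2 = 0x0A: mode=DATA remaining=4 emitted=0 chunks_done=0
Byte 3 = '7': mode=DATA remaining=3 emitted=1 chunks_done=0
Byte 4 = 'e': mode=DATA remaining=2 emitted=2 chunks_done=0
Byte 5 = 's': mode=DATA remaining=1 emitted=3 chunks_done=0
Byte 6 = 'f': mode=DATA_DONE remaining=0 emitted=4 chunks_done=0
Byte 7 = 0x0D: mode=DATA_CR remaining=0 emitted=4 chunks_done=0
Byte 8 = 0x0A: mode=SIZE remaining=0 emitted=4 chunks_done=1
Byte 9 = '8': mode=SIZE remaining=0 emitted=4 chunks_done=1
Byte 10 = 0x0D: mode=SIZE_CR remaining=0 emitted=4 chunks_done=1
Byte 11 = 0x0A: mode=DATA remaining=8 emitted=4 chunks_done=1
Byte 12 = 'b': mode=DATA remaining=7 emitted=5 chunks_done=1
Byte 13 = 'q': mode=DATA remaining=6 emitted=6 chunks_done=1
Byte 14 = '8': mode=DATA remaining=5 emitted=7 chunks_done=1
Byte 15 = 'u': mode=DATA remaining=4 emitted=8 chunks_done=1
Byte 16 = 'i': mode=DATA remaining=3 emitted=9 chunks_done=1
Byte 17 = '2': mode=DATA remaining=2 emitted=10 chunks_done=1
Byte 18 = 't': mode=DATA remaining=1 emitted=11 chunks_done=1
Byte 19 = '5': mode=DATA_DONE remaining=0 emitted=12 chunks_done=1

Answer: DATA_DONE 0 12 1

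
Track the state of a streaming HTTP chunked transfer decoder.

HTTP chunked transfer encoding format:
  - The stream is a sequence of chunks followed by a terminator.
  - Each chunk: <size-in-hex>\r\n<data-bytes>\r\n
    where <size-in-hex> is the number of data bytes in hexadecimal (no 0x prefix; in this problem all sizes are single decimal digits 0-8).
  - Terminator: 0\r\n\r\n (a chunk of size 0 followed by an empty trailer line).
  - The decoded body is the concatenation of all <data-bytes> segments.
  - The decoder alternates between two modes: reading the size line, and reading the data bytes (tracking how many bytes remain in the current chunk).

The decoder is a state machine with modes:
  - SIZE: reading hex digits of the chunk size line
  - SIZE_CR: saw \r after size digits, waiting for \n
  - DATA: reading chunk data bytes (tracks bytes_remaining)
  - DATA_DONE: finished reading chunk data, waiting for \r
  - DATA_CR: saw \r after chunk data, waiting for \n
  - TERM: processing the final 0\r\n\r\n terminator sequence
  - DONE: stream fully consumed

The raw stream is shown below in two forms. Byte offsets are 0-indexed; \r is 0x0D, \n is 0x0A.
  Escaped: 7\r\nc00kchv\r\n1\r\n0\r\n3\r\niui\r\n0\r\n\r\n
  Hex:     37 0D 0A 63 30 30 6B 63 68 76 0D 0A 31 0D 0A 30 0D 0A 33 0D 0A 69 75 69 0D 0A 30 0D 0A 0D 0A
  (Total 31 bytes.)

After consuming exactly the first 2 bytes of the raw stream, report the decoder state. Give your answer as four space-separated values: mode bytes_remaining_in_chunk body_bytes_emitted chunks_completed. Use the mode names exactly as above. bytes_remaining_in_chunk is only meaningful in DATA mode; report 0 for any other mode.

Byte 0 = '7': mode=SIZE remaining=0 emitted=0 chunks_done=0
Byte 1 = 0x0D: mode=SIZE_CR remaining=0 emitted=0 chunks_done=0

Answer: SIZE_CR 0 0 0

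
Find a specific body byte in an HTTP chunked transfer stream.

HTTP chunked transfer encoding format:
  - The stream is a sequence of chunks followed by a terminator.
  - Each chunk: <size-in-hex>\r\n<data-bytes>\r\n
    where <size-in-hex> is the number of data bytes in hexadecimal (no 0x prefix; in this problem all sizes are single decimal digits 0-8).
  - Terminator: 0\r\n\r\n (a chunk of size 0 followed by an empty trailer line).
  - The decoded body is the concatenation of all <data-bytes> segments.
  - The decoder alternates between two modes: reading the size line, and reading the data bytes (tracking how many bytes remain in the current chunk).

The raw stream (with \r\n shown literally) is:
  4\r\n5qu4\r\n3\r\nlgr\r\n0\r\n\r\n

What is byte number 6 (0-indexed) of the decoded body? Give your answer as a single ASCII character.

Answer: r

Derivation:
Chunk 1: stream[0..1]='4' size=0x4=4, data at stream[3..7]='5qu4' -> body[0..4], body so far='5qu4'
Chunk 2: stream[9..10]='3' size=0x3=3, data at stream[12..15]='lgr' -> body[4..7], body so far='5qu4lgr'
Chunk 3: stream[17..18]='0' size=0 (terminator). Final body='5qu4lgr' (7 bytes)
Body byte 6 = 'r'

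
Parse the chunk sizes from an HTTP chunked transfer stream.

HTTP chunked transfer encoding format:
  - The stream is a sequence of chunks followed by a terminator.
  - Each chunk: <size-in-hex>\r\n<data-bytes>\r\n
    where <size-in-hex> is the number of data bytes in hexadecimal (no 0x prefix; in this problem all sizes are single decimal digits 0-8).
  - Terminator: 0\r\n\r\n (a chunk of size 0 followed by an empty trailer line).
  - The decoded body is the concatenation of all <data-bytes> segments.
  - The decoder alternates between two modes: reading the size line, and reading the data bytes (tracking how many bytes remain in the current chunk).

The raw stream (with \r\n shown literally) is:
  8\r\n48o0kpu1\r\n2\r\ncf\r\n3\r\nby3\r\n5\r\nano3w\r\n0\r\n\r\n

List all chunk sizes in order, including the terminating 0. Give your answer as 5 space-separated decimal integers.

Chunk 1: stream[0..1]='8' size=0x8=8, data at stream[3..11]='48o0kpu1' -> body[0..8], body so far='48o0kpu1'
Chunk 2: stream[13..14]='2' size=0x2=2, data at stream[16..18]='cf' -> body[8..10], body so far='48o0kpu1cf'
Chunk 3: stream[20..21]='3' size=0x3=3, data at stream[23..26]='by3' -> body[10..13], body so far='48o0kpu1cfby3'
Chunk 4: stream[28..29]='5' size=0x5=5, data at stream[31..36]='ano3w' -> body[13..18], body so far='48o0kpu1cfby3ano3w'
Chunk 5: stream[38..39]='0' size=0 (terminator). Final body='48o0kpu1cfby3ano3w' (18 bytes)

Answer: 8 2 3 5 0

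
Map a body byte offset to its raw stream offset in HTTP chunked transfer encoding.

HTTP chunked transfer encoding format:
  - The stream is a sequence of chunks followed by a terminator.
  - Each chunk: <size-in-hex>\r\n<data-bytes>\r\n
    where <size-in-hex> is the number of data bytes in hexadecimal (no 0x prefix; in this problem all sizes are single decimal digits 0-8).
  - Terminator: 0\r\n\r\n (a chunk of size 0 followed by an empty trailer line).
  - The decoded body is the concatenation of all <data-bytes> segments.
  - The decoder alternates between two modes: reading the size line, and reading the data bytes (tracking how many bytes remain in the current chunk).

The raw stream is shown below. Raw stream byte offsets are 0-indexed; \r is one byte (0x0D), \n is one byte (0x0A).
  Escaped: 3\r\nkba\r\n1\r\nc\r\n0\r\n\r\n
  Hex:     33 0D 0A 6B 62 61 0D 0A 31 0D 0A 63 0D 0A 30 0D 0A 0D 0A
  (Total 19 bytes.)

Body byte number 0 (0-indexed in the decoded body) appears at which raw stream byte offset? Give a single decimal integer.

Answer: 3

Derivation:
Chunk 1: stream[0..1]='3' size=0x3=3, data at stream[3..6]='kba' -> body[0..3], body so far='kba'
Chunk 2: stream[8..9]='1' size=0x1=1, data at stream[11..12]='c' -> body[3..4], body so far='kbac'
Chunk 3: stream[14..15]='0' size=0 (terminator). Final body='kbac' (4 bytes)
Body byte 0 at stream offset 3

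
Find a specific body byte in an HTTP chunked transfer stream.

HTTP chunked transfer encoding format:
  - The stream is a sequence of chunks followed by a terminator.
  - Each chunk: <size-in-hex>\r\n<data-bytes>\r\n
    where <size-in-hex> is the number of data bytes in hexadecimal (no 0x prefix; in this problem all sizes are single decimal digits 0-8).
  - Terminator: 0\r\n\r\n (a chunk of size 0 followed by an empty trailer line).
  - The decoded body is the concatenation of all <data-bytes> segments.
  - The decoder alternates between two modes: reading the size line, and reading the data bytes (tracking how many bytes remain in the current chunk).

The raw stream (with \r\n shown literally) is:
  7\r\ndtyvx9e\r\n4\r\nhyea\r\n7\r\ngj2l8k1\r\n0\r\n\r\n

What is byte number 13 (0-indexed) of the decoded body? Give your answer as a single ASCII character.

Answer: 2

Derivation:
Chunk 1: stream[0..1]='7' size=0x7=7, data at stream[3..10]='dtyvx9e' -> body[0..7], body so far='dtyvx9e'
Chunk 2: stream[12..13]='4' size=0x4=4, data at stream[15..19]='hyea' -> body[7..11], body so far='dtyvx9ehyea'
Chunk 3: stream[21..22]='7' size=0x7=7, data at stream[24..31]='gj2l8k1' -> body[11..18], body so far='dtyvx9ehyeagj2l8k1'
Chunk 4: stream[33..34]='0' size=0 (terminator). Final body='dtyvx9ehyeagj2l8k1' (18 bytes)
Body byte 13 = '2'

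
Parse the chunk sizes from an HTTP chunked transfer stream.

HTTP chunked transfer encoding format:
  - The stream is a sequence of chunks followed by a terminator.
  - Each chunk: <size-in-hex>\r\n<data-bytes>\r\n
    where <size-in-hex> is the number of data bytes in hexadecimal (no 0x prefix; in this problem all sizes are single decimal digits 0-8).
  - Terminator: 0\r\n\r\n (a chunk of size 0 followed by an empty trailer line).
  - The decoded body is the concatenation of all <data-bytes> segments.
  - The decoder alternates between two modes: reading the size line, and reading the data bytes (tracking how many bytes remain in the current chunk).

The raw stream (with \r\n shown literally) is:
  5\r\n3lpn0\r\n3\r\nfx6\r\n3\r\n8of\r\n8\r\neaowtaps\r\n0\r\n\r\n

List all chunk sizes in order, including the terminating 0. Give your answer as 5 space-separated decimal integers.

Chunk 1: stream[0..1]='5' size=0x5=5, data at stream[3..8]='3lpn0' -> body[0..5], body so far='3lpn0'
Chunk 2: stream[10..11]='3' size=0x3=3, data at stream[13..16]='fx6' -> body[5..8], body so far='3lpn0fx6'
Chunk 3: stream[18..19]='3' size=0x3=3, data at stream[21..24]='8of' -> body[8..11], body so far='3lpn0fx68of'
Chunk 4: stream[26..27]='8' size=0x8=8, data at stream[29..37]='eaowtaps' -> body[11..19], body so far='3lpn0fx68ofeaowtaps'
Chunk 5: stream[39..40]='0' size=0 (terminator). Final body='3lpn0fx68ofeaowtaps' (19 bytes)

Answer: 5 3 3 8 0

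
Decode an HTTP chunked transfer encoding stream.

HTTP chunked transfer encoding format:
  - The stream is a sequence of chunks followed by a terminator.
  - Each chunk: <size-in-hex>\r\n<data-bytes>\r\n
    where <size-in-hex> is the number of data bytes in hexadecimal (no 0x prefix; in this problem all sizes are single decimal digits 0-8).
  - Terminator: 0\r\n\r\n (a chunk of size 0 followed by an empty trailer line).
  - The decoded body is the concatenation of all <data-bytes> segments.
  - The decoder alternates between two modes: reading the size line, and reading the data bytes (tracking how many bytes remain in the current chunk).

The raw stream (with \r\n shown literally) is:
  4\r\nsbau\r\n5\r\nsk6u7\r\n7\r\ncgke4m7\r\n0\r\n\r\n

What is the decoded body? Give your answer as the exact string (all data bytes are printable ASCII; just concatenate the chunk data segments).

Chunk 1: stream[0..1]='4' size=0x4=4, data at stream[3..7]='sbau' -> body[0..4], body so far='sbau'
Chunk 2: stream[9..10]='5' size=0x5=5, data at stream[12..17]='sk6u7' -> body[4..9], body so far='sbausk6u7'
Chunk 3: stream[19..20]='7' size=0x7=7, data at stream[22..29]='cgke4m7' -> body[9..16], body so far='sbausk6u7cgke4m7'
Chunk 4: stream[31..32]='0' size=0 (terminator). Final body='sbausk6u7cgke4m7' (16 bytes)

Answer: sbausk6u7cgke4m7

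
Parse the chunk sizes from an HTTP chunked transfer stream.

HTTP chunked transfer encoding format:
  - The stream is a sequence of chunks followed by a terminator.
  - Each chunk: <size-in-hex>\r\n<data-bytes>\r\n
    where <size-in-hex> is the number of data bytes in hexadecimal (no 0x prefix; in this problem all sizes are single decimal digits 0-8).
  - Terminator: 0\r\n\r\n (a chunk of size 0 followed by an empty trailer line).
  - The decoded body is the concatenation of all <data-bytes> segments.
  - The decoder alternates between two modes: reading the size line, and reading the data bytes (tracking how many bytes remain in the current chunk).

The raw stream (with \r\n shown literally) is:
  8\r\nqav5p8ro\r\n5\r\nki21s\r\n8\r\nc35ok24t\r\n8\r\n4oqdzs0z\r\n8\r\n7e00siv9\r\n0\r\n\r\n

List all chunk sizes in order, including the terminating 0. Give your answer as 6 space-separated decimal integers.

Chunk 1: stream[0..1]='8' size=0x8=8, data at stream[3..11]='qav5p8ro' -> body[0..8], body so far='qav5p8ro'
Chunk 2: stream[13..14]='5' size=0x5=5, data at stream[16..21]='ki21s' -> body[8..13], body so far='qav5p8roki21s'
Chunk 3: stream[23..24]='8' size=0x8=8, data at stream[26..34]='c35ok24t' -> body[13..21], body so far='qav5p8roki21sc35ok24t'
Chunk 4: stream[36..37]='8' size=0x8=8, data at stream[39..47]='4oqdzs0z' -> body[21..29], body so far='qav5p8roki21sc35ok24t4oqdzs0z'
Chunk 5: stream[49..50]='8' size=0x8=8, data at stream[52..60]='7e00siv9' -> body[29..37], body so far='qav5p8roki21sc35ok24t4oqdzs0z7e00siv9'
Chunk 6: stream[62..63]='0' size=0 (terminator). Final body='qav5p8roki21sc35ok24t4oqdzs0z7e00siv9' (37 bytes)

Answer: 8 5 8 8 8 0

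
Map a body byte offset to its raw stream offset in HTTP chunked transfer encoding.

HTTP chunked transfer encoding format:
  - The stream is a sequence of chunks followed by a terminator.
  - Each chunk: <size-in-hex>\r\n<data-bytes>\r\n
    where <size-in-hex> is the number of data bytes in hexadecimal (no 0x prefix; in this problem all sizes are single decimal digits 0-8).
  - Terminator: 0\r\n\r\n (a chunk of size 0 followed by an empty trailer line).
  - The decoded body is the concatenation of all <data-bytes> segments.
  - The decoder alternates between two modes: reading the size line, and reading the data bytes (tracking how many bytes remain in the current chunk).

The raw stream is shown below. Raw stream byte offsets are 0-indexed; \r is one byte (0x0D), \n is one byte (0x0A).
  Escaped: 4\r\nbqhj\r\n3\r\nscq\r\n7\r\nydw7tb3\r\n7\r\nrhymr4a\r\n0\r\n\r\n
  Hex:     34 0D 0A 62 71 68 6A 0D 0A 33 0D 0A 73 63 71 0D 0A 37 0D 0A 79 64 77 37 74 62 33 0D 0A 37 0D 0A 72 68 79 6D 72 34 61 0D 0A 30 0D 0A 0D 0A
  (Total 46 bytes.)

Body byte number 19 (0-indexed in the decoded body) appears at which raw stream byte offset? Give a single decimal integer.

Chunk 1: stream[0..1]='4' size=0x4=4, data at stream[3..7]='bqhj' -> body[0..4], body so far='bqhj'
Chunk 2: stream[9..10]='3' size=0x3=3, data at stream[12..15]='scq' -> body[4..7], body so far='bqhjscq'
Chunk 3: stream[17..18]='7' size=0x7=7, data at stream[20..27]='ydw7tb3' -> body[7..14], body so far='bqhjscqydw7tb3'
Chunk 4: stream[29..30]='7' size=0x7=7, data at stream[32..39]='rhymr4a' -> body[14..21], body so far='bqhjscqydw7tb3rhymr4a'
Chunk 5: stream[41..42]='0' size=0 (terminator). Final body='bqhjscqydw7tb3rhymr4a' (21 bytes)
Body byte 19 at stream offset 37

Answer: 37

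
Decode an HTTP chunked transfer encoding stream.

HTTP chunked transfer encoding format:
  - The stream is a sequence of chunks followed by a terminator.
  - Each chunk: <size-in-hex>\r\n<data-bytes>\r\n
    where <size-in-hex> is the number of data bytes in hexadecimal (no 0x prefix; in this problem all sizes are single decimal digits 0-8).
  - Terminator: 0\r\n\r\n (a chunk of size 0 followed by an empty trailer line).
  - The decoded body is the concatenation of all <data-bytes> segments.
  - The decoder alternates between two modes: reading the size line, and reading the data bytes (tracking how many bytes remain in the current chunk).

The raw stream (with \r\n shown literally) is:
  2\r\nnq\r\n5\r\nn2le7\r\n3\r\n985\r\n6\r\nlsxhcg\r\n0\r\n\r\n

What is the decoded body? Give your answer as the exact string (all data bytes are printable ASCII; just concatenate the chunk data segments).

Chunk 1: stream[0..1]='2' size=0x2=2, data at stream[3..5]='nq' -> body[0..2], body so far='nq'
Chunk 2: stream[7..8]='5' size=0x5=5, data at stream[10..15]='n2le7' -> body[2..7], body so far='nqn2le7'
Chunk 3: stream[17..18]='3' size=0x3=3, data at stream[20..23]='985' -> body[7..10], body so far='nqn2le7985'
Chunk 4: stream[25..26]='6' size=0x6=6, data at stream[28..34]='lsxhcg' -> body[10..16], body so far='nqn2le7985lsxhcg'
Chunk 5: stream[36..37]='0' size=0 (terminator). Final body='nqn2le7985lsxhcg' (16 bytes)

Answer: nqn2le7985lsxhcg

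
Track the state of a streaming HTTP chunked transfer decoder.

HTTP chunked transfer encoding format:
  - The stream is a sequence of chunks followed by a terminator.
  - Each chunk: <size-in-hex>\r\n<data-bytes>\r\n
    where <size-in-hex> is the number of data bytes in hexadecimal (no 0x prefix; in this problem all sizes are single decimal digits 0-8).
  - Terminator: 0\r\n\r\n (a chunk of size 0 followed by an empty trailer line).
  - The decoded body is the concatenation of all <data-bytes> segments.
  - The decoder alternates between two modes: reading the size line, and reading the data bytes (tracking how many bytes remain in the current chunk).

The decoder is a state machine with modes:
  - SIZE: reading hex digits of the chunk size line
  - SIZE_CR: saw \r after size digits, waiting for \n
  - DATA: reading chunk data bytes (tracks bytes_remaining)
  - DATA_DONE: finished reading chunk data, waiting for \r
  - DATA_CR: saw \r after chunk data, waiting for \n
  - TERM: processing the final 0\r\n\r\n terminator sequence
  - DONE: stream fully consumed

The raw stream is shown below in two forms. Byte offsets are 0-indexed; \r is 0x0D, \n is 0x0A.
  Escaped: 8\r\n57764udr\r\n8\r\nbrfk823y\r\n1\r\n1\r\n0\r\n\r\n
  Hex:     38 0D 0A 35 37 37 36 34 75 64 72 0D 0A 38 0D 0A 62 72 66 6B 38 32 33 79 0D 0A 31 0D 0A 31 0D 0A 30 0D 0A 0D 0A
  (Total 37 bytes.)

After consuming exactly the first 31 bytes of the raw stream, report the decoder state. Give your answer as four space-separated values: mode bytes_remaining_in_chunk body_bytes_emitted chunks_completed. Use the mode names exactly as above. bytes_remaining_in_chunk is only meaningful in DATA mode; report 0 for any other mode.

Byte 0 = '8': mode=SIZE remaining=0 emitted=0 chunks_done=0
Byte 1 = 0x0D: mode=SIZE_CR remaining=0 emitted=0 chunks_done=0
Byte 2 = 0x0A: mode=DATA remaining=8 emitted=0 chunks_done=0
Byte 3 = '5': mode=DATA remaining=7 emitted=1 chunks_done=0
Byte 4 = '7': mode=DATA remaining=6 emitted=2 chunks_done=0
Byte 5 = '7': mode=DATA remaining=5 emitted=3 chunks_done=0
Byte 6 = '6': mode=DATA remaining=4 emitted=4 chunks_done=0
Byte 7 = '4': mode=DATA remaining=3 emitted=5 chunks_done=0
Byte 8 = 'u': mode=DATA remaining=2 emitted=6 chunks_done=0
Byte 9 = 'd': mode=DATA remaining=1 emitted=7 chunks_done=0
Byte 10 = 'r': mode=DATA_DONE remaining=0 emitted=8 chunks_done=0
Byte 11 = 0x0D: mode=DATA_CR remaining=0 emitted=8 chunks_done=0
Byte 12 = 0x0A: mode=SIZE remaining=0 emitted=8 chunks_done=1
Byte 13 = '8': mode=SIZE remaining=0 emitted=8 chunks_done=1
Byte 14 = 0x0D: mode=SIZE_CR remaining=0 emitted=8 chunks_done=1
Byte 15 = 0x0A: mode=DATA remaining=8 emitted=8 chunks_done=1
Byte 16 = 'b': mode=DATA remaining=7 emitted=9 chunks_done=1
Byte 17 = 'r': mode=DATA remaining=6 emitted=10 chunks_done=1
Byte 18 = 'f': mode=DATA remaining=5 emitted=11 chunks_done=1
Byte 19 = 'k': mode=DATA remaining=4 emitted=12 chunks_done=1
Byte 20 = '8': mode=DATA remaining=3 emitted=13 chunks_done=1
Byte 21 = '2': mode=DATA remaining=2 emitted=14 chunks_done=1
Byte 22 = '3': mode=DATA remaining=1 emitted=15 chunks_done=1
Byte 23 = 'y': mode=DATA_DONE remaining=0 emitted=16 chunks_done=1
Byte 24 = 0x0D: mode=DATA_CR remaining=0 emitted=16 chunks_done=1
Byte 25 = 0x0A: mode=SIZE remaining=0 emitted=16 chunks_done=2
Byte 26 = '1': mode=SIZE remaining=0 emitted=16 chunks_done=2
Byte 27 = 0x0D: mode=SIZE_CR remaining=0 emitted=16 chunks_done=2
Byte 28 = 0x0A: mode=DATA remaining=1 emitted=16 chunks_done=2
Byte 29 = '1': mode=DATA_DONE remaining=0 emitted=17 chunks_done=2
Byte 30 = 0x0D: mode=DATA_CR remaining=0 emitted=17 chunks_done=2

Answer: DATA_CR 0 17 2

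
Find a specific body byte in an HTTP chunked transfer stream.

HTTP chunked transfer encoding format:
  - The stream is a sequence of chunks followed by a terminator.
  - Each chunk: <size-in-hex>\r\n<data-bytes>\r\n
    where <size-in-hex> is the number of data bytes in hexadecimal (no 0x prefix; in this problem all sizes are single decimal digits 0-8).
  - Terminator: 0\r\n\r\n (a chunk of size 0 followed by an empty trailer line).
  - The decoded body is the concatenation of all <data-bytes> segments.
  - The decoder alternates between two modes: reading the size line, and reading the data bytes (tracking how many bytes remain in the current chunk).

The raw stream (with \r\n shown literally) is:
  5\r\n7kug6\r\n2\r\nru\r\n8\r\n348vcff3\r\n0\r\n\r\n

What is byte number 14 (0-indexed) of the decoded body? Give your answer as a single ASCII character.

Answer: 3

Derivation:
Chunk 1: stream[0..1]='5' size=0x5=5, data at stream[3..8]='7kug6' -> body[0..5], body so far='7kug6'
Chunk 2: stream[10..11]='2' size=0x2=2, data at stream[13..15]='ru' -> body[5..7], body so far='7kug6ru'
Chunk 3: stream[17..18]='8' size=0x8=8, data at stream[20..28]='348vcff3' -> body[7..15], body so far='7kug6ru348vcff3'
Chunk 4: stream[30..31]='0' size=0 (terminator). Final body='7kug6ru348vcff3' (15 bytes)
Body byte 14 = '3'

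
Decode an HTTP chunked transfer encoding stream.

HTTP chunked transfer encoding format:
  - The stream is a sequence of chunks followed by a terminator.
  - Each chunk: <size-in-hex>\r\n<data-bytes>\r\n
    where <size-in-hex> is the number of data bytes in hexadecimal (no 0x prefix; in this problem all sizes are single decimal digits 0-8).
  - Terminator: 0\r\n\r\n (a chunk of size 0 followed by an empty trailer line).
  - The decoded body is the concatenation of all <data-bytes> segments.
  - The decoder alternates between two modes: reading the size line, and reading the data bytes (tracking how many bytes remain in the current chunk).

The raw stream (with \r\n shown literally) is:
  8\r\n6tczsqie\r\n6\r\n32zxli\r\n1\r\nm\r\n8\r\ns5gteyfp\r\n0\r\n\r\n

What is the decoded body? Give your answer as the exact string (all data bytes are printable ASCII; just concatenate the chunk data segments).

Chunk 1: stream[0..1]='8' size=0x8=8, data at stream[3..11]='6tczsqie' -> body[0..8], body so far='6tczsqie'
Chunk 2: stream[13..14]='6' size=0x6=6, data at stream[16..22]='32zxli' -> body[8..14], body so far='6tczsqie32zxli'
Chunk 3: stream[24..25]='1' size=0x1=1, data at stream[27..28]='m' -> body[14..15], body so far='6tczsqie32zxlim'
Chunk 4: stream[30..31]='8' size=0x8=8, data at stream[33..41]='s5gteyfp' -> body[15..23], body so far='6tczsqie32zxlims5gteyfp'
Chunk 5: stream[43..44]='0' size=0 (terminator). Final body='6tczsqie32zxlims5gteyfp' (23 bytes)

Answer: 6tczsqie32zxlims5gteyfp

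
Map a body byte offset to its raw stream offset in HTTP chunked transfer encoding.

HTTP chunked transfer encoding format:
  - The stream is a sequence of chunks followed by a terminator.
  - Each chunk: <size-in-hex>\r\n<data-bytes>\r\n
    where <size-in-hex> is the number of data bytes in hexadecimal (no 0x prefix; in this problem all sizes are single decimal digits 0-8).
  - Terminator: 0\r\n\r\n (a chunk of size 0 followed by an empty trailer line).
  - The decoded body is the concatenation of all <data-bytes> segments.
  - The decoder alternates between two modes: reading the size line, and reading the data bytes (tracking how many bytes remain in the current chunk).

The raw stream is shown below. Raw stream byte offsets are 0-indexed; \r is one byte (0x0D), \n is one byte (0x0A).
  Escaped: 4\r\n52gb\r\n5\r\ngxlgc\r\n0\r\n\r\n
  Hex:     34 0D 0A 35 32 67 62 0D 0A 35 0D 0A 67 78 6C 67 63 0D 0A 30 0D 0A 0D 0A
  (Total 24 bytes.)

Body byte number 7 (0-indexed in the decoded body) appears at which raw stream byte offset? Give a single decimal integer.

Answer: 15

Derivation:
Chunk 1: stream[0..1]='4' size=0x4=4, data at stream[3..7]='52gb' -> body[0..4], body so far='52gb'
Chunk 2: stream[9..10]='5' size=0x5=5, data at stream[12..17]='gxlgc' -> body[4..9], body so far='52gbgxlgc'
Chunk 3: stream[19..20]='0' size=0 (terminator). Final body='52gbgxlgc' (9 bytes)
Body byte 7 at stream offset 15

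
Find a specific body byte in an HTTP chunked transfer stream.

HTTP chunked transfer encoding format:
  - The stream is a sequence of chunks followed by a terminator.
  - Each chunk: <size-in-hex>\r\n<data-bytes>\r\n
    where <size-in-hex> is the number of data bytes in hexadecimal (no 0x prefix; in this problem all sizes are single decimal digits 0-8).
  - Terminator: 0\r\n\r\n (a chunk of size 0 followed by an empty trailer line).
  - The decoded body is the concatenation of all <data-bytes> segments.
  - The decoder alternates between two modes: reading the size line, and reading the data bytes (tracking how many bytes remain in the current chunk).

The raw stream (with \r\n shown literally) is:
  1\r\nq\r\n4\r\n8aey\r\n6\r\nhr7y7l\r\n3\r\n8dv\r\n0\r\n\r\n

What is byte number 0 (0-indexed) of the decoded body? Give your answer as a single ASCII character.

Chunk 1: stream[0..1]='1' size=0x1=1, data at stream[3..4]='q' -> body[0..1], body so far='q'
Chunk 2: stream[6..7]='4' size=0x4=4, data at stream[9..13]='8aey' -> body[1..5], body so far='q8aey'
Chunk 3: stream[15..16]='6' size=0x6=6, data at stream[18..24]='hr7y7l' -> body[5..11], body so far='q8aeyhr7y7l'
Chunk 4: stream[26..27]='3' size=0x3=3, data at stream[29..32]='8dv' -> body[11..14], body so far='q8aeyhr7y7l8dv'
Chunk 5: stream[34..35]='0' size=0 (terminator). Final body='q8aeyhr7y7l8dv' (14 bytes)
Body byte 0 = 'q'

Answer: q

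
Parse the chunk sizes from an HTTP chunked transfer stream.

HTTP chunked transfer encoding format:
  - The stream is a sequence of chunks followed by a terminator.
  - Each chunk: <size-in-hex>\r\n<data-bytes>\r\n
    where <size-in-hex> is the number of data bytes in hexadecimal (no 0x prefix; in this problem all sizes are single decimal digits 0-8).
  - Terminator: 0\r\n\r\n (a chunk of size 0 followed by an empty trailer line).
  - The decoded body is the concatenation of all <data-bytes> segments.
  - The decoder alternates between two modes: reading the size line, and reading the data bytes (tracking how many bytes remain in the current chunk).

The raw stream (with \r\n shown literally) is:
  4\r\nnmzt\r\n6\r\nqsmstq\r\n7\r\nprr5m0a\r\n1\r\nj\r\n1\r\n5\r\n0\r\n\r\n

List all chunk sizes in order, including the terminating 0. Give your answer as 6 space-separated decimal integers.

Answer: 4 6 7 1 1 0

Derivation:
Chunk 1: stream[0..1]='4' size=0x4=4, data at stream[3..7]='nmzt' -> body[0..4], body so far='nmzt'
Chunk 2: stream[9..10]='6' size=0x6=6, data at stream[12..18]='qsmstq' -> body[4..10], body so far='nmztqsmstq'
Chunk 3: stream[20..21]='7' size=0x7=7, data at stream[23..30]='prr5m0a' -> body[10..17], body so far='nmztqsmstqprr5m0a'
Chunk 4: stream[32..33]='1' size=0x1=1, data at stream[35..36]='j' -> body[17..18], body so far='nmztqsmstqprr5m0aj'
Chunk 5: stream[38..39]='1' size=0x1=1, data at stream[41..42]='5' -> body[18..19], body so far='nmztqsmstqprr5m0aj5'
Chunk 6: stream[44..45]='0' size=0 (terminator). Final body='nmztqsmstqprr5m0aj5' (19 bytes)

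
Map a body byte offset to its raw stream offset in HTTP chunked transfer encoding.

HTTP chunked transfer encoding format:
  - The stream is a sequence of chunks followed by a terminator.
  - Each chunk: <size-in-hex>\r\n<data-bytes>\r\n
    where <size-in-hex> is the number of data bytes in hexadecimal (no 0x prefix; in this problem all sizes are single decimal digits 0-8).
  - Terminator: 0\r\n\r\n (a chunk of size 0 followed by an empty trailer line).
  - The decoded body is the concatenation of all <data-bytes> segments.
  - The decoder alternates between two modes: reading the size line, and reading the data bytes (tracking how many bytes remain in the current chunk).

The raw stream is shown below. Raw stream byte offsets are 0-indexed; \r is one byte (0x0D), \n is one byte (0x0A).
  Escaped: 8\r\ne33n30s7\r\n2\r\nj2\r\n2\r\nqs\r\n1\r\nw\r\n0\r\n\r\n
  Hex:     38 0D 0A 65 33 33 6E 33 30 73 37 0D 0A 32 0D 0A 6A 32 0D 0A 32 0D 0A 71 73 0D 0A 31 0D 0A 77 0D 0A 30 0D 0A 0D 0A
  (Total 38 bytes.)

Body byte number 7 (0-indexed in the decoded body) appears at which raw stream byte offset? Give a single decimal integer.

Answer: 10

Derivation:
Chunk 1: stream[0..1]='8' size=0x8=8, data at stream[3..11]='e33n30s7' -> body[0..8], body so far='e33n30s7'
Chunk 2: stream[13..14]='2' size=0x2=2, data at stream[16..18]='j2' -> body[8..10], body so far='e33n30s7j2'
Chunk 3: stream[20..21]='2' size=0x2=2, data at stream[23..25]='qs' -> body[10..12], body so far='e33n30s7j2qs'
Chunk 4: stream[27..28]='1' size=0x1=1, data at stream[30..31]='w' -> body[12..13], body so far='e33n30s7j2qsw'
Chunk 5: stream[33..34]='0' size=0 (terminator). Final body='e33n30s7j2qsw' (13 bytes)
Body byte 7 at stream offset 10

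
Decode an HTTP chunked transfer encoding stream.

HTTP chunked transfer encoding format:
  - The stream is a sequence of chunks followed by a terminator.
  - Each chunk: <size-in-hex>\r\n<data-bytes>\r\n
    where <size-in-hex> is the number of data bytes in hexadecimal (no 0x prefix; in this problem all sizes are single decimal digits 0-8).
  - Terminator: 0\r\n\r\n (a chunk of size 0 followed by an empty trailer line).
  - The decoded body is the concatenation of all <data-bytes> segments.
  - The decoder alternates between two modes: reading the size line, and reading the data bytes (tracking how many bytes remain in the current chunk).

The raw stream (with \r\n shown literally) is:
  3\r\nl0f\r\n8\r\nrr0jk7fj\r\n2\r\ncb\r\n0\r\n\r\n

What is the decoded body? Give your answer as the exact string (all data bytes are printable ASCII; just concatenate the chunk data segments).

Answer: l0frr0jk7fjcb

Derivation:
Chunk 1: stream[0..1]='3' size=0x3=3, data at stream[3..6]='l0f' -> body[0..3], body so far='l0f'
Chunk 2: stream[8..9]='8' size=0x8=8, data at stream[11..19]='rr0jk7fj' -> body[3..11], body so far='l0frr0jk7fj'
Chunk 3: stream[21..22]='2' size=0x2=2, data at stream[24..26]='cb' -> body[11..13], body so far='l0frr0jk7fjcb'
Chunk 4: stream[28..29]='0' size=0 (terminator). Final body='l0frr0jk7fjcb' (13 bytes)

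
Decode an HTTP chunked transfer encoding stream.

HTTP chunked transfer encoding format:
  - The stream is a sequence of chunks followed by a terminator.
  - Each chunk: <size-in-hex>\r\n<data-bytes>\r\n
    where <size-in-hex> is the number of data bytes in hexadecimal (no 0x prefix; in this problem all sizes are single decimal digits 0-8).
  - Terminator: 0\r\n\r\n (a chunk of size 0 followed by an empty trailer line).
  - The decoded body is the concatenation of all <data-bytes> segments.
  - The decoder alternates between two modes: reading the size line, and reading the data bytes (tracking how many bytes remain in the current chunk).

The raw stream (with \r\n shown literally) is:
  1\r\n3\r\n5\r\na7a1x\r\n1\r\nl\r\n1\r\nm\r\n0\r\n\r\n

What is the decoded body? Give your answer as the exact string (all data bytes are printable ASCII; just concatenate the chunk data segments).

Chunk 1: stream[0..1]='1' size=0x1=1, data at stream[3..4]='3' -> body[0..1], body so far='3'
Chunk 2: stream[6..7]='5' size=0x5=5, data at stream[9..14]='a7a1x' -> body[1..6], body so far='3a7a1x'
Chunk 3: stream[16..17]='1' size=0x1=1, data at stream[19..20]='l' -> body[6..7], body so far='3a7a1xl'
Chunk 4: stream[22..23]='1' size=0x1=1, data at stream[25..26]='m' -> body[7..8], body so far='3a7a1xlm'
Chunk 5: stream[28..29]='0' size=0 (terminator). Final body='3a7a1xlm' (8 bytes)

Answer: 3a7a1xlm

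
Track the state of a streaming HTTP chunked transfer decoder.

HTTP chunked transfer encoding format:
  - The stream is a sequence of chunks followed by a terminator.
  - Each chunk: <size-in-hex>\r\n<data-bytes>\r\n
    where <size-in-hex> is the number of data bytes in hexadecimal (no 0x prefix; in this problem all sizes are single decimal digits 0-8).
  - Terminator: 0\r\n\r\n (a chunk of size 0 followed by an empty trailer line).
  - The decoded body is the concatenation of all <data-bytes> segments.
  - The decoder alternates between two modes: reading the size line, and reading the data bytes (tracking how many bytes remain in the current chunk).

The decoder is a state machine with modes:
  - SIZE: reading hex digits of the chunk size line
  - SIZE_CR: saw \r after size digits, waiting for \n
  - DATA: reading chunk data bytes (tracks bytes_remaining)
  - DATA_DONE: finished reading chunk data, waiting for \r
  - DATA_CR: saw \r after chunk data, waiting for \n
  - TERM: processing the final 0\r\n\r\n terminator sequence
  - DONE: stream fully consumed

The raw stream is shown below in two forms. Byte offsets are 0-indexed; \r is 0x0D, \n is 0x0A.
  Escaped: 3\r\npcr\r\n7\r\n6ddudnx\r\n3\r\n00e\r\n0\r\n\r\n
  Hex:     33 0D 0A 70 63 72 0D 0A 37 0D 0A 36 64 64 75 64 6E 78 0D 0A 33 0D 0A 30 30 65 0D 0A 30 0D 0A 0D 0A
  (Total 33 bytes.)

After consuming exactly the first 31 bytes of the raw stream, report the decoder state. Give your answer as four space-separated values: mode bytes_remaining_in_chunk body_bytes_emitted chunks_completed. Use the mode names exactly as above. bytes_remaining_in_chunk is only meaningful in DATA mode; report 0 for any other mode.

Answer: TERM 0 13 3

Derivation:
Byte 0 = '3': mode=SIZE remaining=0 emitted=0 chunks_done=0
Byte 1 = 0x0D: mode=SIZE_CR remaining=0 emitted=0 chunks_done=0
Byte 2 = 0x0A: mode=DATA remaining=3 emitted=0 chunks_done=0
Byte 3 = 'p': mode=DATA remaining=2 emitted=1 chunks_done=0
Byte 4 = 'c': mode=DATA remaining=1 emitted=2 chunks_done=0
Byte 5 = 'r': mode=DATA_DONE remaining=0 emitted=3 chunks_done=0
Byte 6 = 0x0D: mode=DATA_CR remaining=0 emitted=3 chunks_done=0
Byte 7 = 0x0A: mode=SIZE remaining=0 emitted=3 chunks_done=1
Byte 8 = '7': mode=SIZE remaining=0 emitted=3 chunks_done=1
Byte 9 = 0x0D: mode=SIZE_CR remaining=0 emitted=3 chunks_done=1
Byte 10 = 0x0A: mode=DATA remaining=7 emitted=3 chunks_done=1
Byte 11 = '6': mode=DATA remaining=6 emitted=4 chunks_done=1
Byte 12 = 'd': mode=DATA remaining=5 emitted=5 chunks_done=1
Byte 13 = 'd': mode=DATA remaining=4 emitted=6 chunks_done=1
Byte 14 = 'u': mode=DATA remaining=3 emitted=7 chunks_done=1
Byte 15 = 'd': mode=DATA remaining=2 emitted=8 chunks_done=1
Byte 16 = 'n': mode=DATA remaining=1 emitted=9 chunks_done=1
Byte 17 = 'x': mode=DATA_DONE remaining=0 emitted=10 chunks_done=1
Byte 18 = 0x0D: mode=DATA_CR remaining=0 emitted=10 chunks_done=1
Byte 19 = 0x0A: mode=SIZE remaining=0 emitted=10 chunks_done=2
Byte 20 = '3': mode=SIZE remaining=0 emitted=10 chunks_done=2
Byte 21 = 0x0D: mode=SIZE_CR remaining=0 emitted=10 chunks_done=2
Byte 22 = 0x0A: mode=DATA remaining=3 emitted=10 chunks_done=2
Byte 23 = '0': mode=DATA remaining=2 emitted=11 chunks_done=2
Byte 24 = '0': mode=DATA remaining=1 emitted=12 chunks_done=2
Byte 25 = 'e': mode=DATA_DONE remaining=0 emitted=13 chunks_done=2
Byte 26 = 0x0D: mode=DATA_CR remaining=0 emitted=13 chunks_done=2
Byte 27 = 0x0A: mode=SIZE remaining=0 emitted=13 chunks_done=3
Byte 28 = '0': mode=SIZE remaining=0 emitted=13 chunks_done=3
Byte 29 = 0x0D: mode=SIZE_CR remaining=0 emitted=13 chunks_done=3
Byte 30 = 0x0A: mode=TERM remaining=0 emitted=13 chunks_done=3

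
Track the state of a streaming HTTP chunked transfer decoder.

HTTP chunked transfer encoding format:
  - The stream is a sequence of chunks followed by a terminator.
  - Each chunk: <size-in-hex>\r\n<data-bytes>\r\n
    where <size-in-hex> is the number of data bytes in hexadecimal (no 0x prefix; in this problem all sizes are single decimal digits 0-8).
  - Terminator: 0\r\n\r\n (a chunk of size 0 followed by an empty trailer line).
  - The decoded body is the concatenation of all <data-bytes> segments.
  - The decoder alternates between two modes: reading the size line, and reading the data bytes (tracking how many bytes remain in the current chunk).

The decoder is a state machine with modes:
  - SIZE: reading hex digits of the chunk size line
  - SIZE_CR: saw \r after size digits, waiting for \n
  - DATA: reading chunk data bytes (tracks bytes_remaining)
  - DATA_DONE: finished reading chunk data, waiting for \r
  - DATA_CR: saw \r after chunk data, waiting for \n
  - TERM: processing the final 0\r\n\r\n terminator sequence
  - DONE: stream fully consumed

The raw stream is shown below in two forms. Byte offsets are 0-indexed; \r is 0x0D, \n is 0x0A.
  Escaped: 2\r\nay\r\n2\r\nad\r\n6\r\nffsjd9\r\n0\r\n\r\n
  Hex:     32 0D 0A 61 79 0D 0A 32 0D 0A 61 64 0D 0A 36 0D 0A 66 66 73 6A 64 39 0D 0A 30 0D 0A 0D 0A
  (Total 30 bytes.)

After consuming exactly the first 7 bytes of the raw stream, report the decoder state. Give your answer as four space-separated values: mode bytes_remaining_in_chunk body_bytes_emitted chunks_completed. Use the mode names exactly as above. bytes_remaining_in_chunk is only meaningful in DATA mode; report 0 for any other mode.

Answer: SIZE 0 2 1

Derivation:
Byte 0 = '2': mode=SIZE remaining=0 emitted=0 chunks_done=0
Byte 1 = 0x0D: mode=SIZE_CR remaining=0 emitted=0 chunks_done=0
Byte 2 = 0x0A: mode=DATA remaining=2 emitted=0 chunks_done=0
Byte 3 = 'a': mode=DATA remaining=1 emitted=1 chunks_done=0
Byte 4 = 'y': mode=DATA_DONE remaining=0 emitted=2 chunks_done=0
Byte 5 = 0x0D: mode=DATA_CR remaining=0 emitted=2 chunks_done=0
Byte 6 = 0x0A: mode=SIZE remaining=0 emitted=2 chunks_done=1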